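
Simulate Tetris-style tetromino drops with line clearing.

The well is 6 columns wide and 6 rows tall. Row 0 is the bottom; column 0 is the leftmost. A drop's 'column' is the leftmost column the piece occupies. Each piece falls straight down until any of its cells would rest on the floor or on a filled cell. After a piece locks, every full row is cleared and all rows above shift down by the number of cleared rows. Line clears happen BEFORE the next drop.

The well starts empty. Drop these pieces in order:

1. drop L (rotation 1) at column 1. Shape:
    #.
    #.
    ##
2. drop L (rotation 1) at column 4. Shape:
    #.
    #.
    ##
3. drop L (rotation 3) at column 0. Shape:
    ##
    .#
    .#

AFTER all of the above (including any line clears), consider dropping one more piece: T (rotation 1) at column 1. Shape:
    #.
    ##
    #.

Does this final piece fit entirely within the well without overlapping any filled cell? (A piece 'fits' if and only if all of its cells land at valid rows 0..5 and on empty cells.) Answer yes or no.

Answer: no

Derivation:
Drop 1: L rot1 at col 1 lands with bottom-row=0; cleared 0 line(s) (total 0); column heights now [0 3 1 0 0 0], max=3
Drop 2: L rot1 at col 4 lands with bottom-row=0; cleared 0 line(s) (total 0); column heights now [0 3 1 0 3 1], max=3
Drop 3: L rot3 at col 0 lands with bottom-row=3; cleared 0 line(s) (total 0); column heights now [6 6 1 0 3 1], max=6
Test piece T rot1 at col 1 (width 2): heights before test = [6 6 1 0 3 1]; fits = False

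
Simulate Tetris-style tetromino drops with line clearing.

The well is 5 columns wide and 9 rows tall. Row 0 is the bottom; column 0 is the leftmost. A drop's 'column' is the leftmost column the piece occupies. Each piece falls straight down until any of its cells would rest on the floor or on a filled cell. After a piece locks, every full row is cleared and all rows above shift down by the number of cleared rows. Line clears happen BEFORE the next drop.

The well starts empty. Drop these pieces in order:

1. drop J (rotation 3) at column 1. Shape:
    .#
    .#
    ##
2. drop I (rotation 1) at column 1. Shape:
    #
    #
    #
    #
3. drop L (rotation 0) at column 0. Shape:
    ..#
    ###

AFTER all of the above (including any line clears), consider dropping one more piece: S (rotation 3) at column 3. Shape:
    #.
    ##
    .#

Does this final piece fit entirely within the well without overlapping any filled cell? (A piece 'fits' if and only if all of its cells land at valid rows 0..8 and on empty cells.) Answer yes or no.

Answer: yes

Derivation:
Drop 1: J rot3 at col 1 lands with bottom-row=0; cleared 0 line(s) (total 0); column heights now [0 1 3 0 0], max=3
Drop 2: I rot1 at col 1 lands with bottom-row=1; cleared 0 line(s) (total 0); column heights now [0 5 3 0 0], max=5
Drop 3: L rot0 at col 0 lands with bottom-row=5; cleared 0 line(s) (total 0); column heights now [6 6 7 0 0], max=7
Test piece S rot3 at col 3 (width 2): heights before test = [6 6 7 0 0]; fits = True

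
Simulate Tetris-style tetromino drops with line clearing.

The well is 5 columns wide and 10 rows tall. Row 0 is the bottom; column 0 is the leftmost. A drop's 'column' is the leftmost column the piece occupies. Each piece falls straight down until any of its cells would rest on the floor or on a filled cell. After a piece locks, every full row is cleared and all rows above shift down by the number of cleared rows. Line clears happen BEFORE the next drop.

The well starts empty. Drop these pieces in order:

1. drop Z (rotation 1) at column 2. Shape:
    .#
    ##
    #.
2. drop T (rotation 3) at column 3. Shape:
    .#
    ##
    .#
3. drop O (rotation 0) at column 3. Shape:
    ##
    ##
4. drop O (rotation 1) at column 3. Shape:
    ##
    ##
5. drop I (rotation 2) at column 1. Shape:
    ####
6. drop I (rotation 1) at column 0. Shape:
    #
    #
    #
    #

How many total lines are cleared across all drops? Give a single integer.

Answer: 0

Derivation:
Drop 1: Z rot1 at col 2 lands with bottom-row=0; cleared 0 line(s) (total 0); column heights now [0 0 2 3 0], max=3
Drop 2: T rot3 at col 3 lands with bottom-row=2; cleared 0 line(s) (total 0); column heights now [0 0 2 4 5], max=5
Drop 3: O rot0 at col 3 lands with bottom-row=5; cleared 0 line(s) (total 0); column heights now [0 0 2 7 7], max=7
Drop 4: O rot1 at col 3 lands with bottom-row=7; cleared 0 line(s) (total 0); column heights now [0 0 2 9 9], max=9
Drop 5: I rot2 at col 1 lands with bottom-row=9; cleared 0 line(s) (total 0); column heights now [0 10 10 10 10], max=10
Drop 6: I rot1 at col 0 lands with bottom-row=0; cleared 0 line(s) (total 0); column heights now [4 10 10 10 10], max=10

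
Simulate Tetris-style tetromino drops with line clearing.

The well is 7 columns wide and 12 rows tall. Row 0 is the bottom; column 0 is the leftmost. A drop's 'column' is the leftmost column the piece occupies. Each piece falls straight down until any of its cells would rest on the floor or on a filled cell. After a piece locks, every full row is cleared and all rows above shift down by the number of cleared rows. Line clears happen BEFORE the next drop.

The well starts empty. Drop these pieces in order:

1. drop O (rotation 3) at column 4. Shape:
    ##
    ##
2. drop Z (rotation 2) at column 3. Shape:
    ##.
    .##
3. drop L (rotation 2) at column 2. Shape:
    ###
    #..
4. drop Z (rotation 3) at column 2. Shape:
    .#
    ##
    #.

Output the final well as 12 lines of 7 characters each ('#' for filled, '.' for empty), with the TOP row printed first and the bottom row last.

Answer: .......
.......
.......
.......
...#...
..##...
..#....
..###..
..###..
....##.
....##.
....##.

Derivation:
Drop 1: O rot3 at col 4 lands with bottom-row=0; cleared 0 line(s) (total 0); column heights now [0 0 0 0 2 2 0], max=2
Drop 2: Z rot2 at col 3 lands with bottom-row=2; cleared 0 line(s) (total 0); column heights now [0 0 0 4 4 3 0], max=4
Drop 3: L rot2 at col 2 lands with bottom-row=3; cleared 0 line(s) (total 0); column heights now [0 0 5 5 5 3 0], max=5
Drop 4: Z rot3 at col 2 lands with bottom-row=5; cleared 0 line(s) (total 0); column heights now [0 0 7 8 5 3 0], max=8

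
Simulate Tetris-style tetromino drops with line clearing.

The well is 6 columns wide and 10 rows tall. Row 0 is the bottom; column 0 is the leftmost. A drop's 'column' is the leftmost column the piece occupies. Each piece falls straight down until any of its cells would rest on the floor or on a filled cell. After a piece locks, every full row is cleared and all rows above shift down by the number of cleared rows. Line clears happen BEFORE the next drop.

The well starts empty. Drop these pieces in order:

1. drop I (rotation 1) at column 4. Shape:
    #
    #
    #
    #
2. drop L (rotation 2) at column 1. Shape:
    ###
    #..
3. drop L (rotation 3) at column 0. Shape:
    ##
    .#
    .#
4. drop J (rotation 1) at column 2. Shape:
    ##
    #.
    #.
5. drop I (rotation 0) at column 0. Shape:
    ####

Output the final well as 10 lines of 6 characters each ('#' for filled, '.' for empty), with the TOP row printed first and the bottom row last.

Drop 1: I rot1 at col 4 lands with bottom-row=0; cleared 0 line(s) (total 0); column heights now [0 0 0 0 4 0], max=4
Drop 2: L rot2 at col 1 lands with bottom-row=0; cleared 0 line(s) (total 0); column heights now [0 2 2 2 4 0], max=4
Drop 3: L rot3 at col 0 lands with bottom-row=2; cleared 0 line(s) (total 0); column heights now [5 5 2 2 4 0], max=5
Drop 4: J rot1 at col 2 lands with bottom-row=2; cleared 0 line(s) (total 0); column heights now [5 5 5 5 4 0], max=5
Drop 5: I rot0 at col 0 lands with bottom-row=5; cleared 0 line(s) (total 0); column heights now [6 6 6 6 4 0], max=6

Answer: ......
......
......
......
####..
####..
.##.#.
.##.#.
.####.
.#..#.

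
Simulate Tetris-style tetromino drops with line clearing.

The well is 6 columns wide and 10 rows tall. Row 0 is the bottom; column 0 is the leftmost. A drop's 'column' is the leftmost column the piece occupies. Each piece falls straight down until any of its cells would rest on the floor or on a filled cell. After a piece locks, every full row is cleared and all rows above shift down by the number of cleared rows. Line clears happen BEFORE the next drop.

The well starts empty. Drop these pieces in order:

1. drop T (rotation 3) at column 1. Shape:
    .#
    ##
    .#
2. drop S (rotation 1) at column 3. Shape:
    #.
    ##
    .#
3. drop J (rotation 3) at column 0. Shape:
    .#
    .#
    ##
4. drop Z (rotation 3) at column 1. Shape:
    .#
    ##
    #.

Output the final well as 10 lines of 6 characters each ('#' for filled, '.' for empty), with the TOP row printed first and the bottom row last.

Answer: ......
......
..#...
.##...
.#....
.#....
.#....
####..
.####.
..#.#.

Derivation:
Drop 1: T rot3 at col 1 lands with bottom-row=0; cleared 0 line(s) (total 0); column heights now [0 2 3 0 0 0], max=3
Drop 2: S rot1 at col 3 lands with bottom-row=0; cleared 0 line(s) (total 0); column heights now [0 2 3 3 2 0], max=3
Drop 3: J rot3 at col 0 lands with bottom-row=2; cleared 0 line(s) (total 0); column heights now [3 5 3 3 2 0], max=5
Drop 4: Z rot3 at col 1 lands with bottom-row=5; cleared 0 line(s) (total 0); column heights now [3 7 8 3 2 0], max=8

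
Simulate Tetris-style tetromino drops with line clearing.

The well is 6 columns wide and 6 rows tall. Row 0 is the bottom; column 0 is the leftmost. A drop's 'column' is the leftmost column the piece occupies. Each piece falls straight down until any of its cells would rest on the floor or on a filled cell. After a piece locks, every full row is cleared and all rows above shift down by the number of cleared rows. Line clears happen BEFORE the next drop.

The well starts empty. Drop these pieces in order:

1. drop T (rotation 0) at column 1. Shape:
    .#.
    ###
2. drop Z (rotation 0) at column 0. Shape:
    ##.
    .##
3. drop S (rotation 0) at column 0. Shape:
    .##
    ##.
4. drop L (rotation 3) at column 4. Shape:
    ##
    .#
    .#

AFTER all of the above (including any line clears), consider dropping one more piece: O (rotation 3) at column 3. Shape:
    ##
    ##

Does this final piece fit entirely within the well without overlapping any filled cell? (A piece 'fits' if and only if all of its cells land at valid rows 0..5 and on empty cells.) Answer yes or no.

Drop 1: T rot0 at col 1 lands with bottom-row=0; cleared 0 line(s) (total 0); column heights now [0 1 2 1 0 0], max=2
Drop 2: Z rot0 at col 0 lands with bottom-row=2; cleared 0 line(s) (total 0); column heights now [4 4 3 1 0 0], max=4
Drop 3: S rot0 at col 0 lands with bottom-row=4; cleared 0 line(s) (total 0); column heights now [5 6 6 1 0 0], max=6
Drop 4: L rot3 at col 4 lands with bottom-row=0; cleared 0 line(s) (total 0); column heights now [5 6 6 1 3 3], max=6
Test piece O rot3 at col 3 (width 2): heights before test = [5 6 6 1 3 3]; fits = True

Answer: yes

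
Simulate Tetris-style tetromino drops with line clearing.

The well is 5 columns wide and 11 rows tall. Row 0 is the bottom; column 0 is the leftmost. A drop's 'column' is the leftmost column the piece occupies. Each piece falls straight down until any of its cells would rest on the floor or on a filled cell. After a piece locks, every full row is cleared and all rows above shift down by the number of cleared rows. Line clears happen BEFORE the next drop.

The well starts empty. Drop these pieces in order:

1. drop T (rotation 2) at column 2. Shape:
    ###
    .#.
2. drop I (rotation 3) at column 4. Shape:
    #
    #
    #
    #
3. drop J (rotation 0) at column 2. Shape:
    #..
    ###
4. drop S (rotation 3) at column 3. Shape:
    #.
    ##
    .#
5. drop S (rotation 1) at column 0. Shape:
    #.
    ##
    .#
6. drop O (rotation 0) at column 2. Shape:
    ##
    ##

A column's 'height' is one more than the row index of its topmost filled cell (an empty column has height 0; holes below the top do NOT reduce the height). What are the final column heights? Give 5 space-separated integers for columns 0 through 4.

Answer: 2 1 11 11 8

Derivation:
Drop 1: T rot2 at col 2 lands with bottom-row=0; cleared 0 line(s) (total 0); column heights now [0 0 2 2 2], max=2
Drop 2: I rot3 at col 4 lands with bottom-row=2; cleared 0 line(s) (total 0); column heights now [0 0 2 2 6], max=6
Drop 3: J rot0 at col 2 lands with bottom-row=6; cleared 0 line(s) (total 0); column heights now [0 0 8 7 7], max=8
Drop 4: S rot3 at col 3 lands with bottom-row=7; cleared 0 line(s) (total 0); column heights now [0 0 8 10 9], max=10
Drop 5: S rot1 at col 0 lands with bottom-row=0; cleared 1 line(s) (total 1); column heights now [2 1 7 9 8], max=9
Drop 6: O rot0 at col 2 lands with bottom-row=9; cleared 0 line(s) (total 1); column heights now [2 1 11 11 8], max=11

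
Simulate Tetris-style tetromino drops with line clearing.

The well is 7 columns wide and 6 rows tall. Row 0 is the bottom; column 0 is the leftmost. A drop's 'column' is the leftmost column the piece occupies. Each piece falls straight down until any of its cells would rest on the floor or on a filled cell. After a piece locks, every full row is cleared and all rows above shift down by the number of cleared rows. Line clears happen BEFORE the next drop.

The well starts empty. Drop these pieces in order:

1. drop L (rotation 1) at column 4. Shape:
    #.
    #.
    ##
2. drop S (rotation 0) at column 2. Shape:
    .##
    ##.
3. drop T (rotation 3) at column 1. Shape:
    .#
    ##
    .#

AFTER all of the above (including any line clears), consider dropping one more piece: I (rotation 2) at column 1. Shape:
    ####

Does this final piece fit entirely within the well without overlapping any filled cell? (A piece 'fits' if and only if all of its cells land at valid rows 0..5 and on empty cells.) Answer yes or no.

Drop 1: L rot1 at col 4 lands with bottom-row=0; cleared 0 line(s) (total 0); column heights now [0 0 0 0 3 1 0], max=3
Drop 2: S rot0 at col 2 lands with bottom-row=2; cleared 0 line(s) (total 0); column heights now [0 0 3 4 4 1 0], max=4
Drop 3: T rot3 at col 1 lands with bottom-row=3; cleared 0 line(s) (total 0); column heights now [0 5 6 4 4 1 0], max=6
Test piece I rot2 at col 1 (width 4): heights before test = [0 5 6 4 4 1 0]; fits = False

Answer: no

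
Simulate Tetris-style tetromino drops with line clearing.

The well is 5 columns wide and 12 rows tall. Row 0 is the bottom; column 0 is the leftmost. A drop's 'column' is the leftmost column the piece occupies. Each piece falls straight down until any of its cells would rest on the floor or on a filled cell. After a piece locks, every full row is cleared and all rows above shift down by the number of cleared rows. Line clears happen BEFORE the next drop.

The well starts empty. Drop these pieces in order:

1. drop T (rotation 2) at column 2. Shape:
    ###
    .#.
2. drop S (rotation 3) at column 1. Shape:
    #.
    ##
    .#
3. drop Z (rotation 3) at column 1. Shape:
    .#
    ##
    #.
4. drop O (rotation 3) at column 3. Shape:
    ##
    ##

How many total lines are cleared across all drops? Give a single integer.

Drop 1: T rot2 at col 2 lands with bottom-row=0; cleared 0 line(s) (total 0); column heights now [0 0 2 2 2], max=2
Drop 2: S rot3 at col 1 lands with bottom-row=2; cleared 0 line(s) (total 0); column heights now [0 5 4 2 2], max=5
Drop 3: Z rot3 at col 1 lands with bottom-row=5; cleared 0 line(s) (total 0); column heights now [0 7 8 2 2], max=8
Drop 4: O rot3 at col 3 lands with bottom-row=2; cleared 0 line(s) (total 0); column heights now [0 7 8 4 4], max=8

Answer: 0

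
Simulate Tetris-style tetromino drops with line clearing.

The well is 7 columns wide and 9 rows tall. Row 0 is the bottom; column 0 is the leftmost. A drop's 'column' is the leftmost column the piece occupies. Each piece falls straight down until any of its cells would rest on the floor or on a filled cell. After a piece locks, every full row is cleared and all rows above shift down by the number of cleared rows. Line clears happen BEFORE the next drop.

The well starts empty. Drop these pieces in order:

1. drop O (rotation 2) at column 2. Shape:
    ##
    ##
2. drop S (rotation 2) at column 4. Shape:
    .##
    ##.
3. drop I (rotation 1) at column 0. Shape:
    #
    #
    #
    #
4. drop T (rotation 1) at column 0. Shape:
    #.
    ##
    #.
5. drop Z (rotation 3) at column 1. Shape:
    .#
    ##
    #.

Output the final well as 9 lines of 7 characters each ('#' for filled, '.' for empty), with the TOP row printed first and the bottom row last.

Drop 1: O rot2 at col 2 lands with bottom-row=0; cleared 0 line(s) (total 0); column heights now [0 0 2 2 0 0 0], max=2
Drop 2: S rot2 at col 4 lands with bottom-row=0; cleared 0 line(s) (total 0); column heights now [0 0 2 2 1 2 2], max=2
Drop 3: I rot1 at col 0 lands with bottom-row=0; cleared 0 line(s) (total 0); column heights now [4 0 2 2 1 2 2], max=4
Drop 4: T rot1 at col 0 lands with bottom-row=4; cleared 0 line(s) (total 0); column heights now [7 6 2 2 1 2 2], max=7
Drop 5: Z rot3 at col 1 lands with bottom-row=6; cleared 0 line(s) (total 0); column heights now [7 8 9 2 1 2 2], max=9

Answer: ..#....
.##....
##.....
##.....
#......
#......
#......
#.##.##
#.####.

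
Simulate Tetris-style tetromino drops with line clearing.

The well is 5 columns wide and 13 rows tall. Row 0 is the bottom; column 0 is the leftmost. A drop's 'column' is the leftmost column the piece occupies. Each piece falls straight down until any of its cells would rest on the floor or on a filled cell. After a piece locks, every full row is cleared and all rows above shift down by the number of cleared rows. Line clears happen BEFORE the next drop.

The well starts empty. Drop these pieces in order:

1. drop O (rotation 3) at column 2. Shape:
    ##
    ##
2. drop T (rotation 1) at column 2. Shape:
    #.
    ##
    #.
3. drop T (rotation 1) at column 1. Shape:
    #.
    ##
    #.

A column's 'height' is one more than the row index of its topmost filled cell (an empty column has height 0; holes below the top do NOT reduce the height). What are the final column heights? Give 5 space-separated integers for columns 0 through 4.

Answer: 0 7 6 4 0

Derivation:
Drop 1: O rot3 at col 2 lands with bottom-row=0; cleared 0 line(s) (total 0); column heights now [0 0 2 2 0], max=2
Drop 2: T rot1 at col 2 lands with bottom-row=2; cleared 0 line(s) (total 0); column heights now [0 0 5 4 0], max=5
Drop 3: T rot1 at col 1 lands with bottom-row=4; cleared 0 line(s) (total 0); column heights now [0 7 6 4 0], max=7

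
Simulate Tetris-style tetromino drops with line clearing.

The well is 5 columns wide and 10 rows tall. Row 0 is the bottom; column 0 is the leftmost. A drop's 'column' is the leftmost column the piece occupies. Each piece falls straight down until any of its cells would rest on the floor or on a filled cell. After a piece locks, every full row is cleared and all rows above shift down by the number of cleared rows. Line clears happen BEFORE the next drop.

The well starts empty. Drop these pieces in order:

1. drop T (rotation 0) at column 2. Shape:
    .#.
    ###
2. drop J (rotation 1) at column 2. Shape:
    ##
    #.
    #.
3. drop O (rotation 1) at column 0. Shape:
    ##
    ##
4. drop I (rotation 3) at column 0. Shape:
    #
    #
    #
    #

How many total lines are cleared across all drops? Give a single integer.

Answer: 1

Derivation:
Drop 1: T rot0 at col 2 lands with bottom-row=0; cleared 0 line(s) (total 0); column heights now [0 0 1 2 1], max=2
Drop 2: J rot1 at col 2 lands with bottom-row=1; cleared 0 line(s) (total 0); column heights now [0 0 4 4 1], max=4
Drop 3: O rot1 at col 0 lands with bottom-row=0; cleared 1 line(s) (total 1); column heights now [1 1 3 3 0], max=3
Drop 4: I rot3 at col 0 lands with bottom-row=1; cleared 0 line(s) (total 1); column heights now [5 1 3 3 0], max=5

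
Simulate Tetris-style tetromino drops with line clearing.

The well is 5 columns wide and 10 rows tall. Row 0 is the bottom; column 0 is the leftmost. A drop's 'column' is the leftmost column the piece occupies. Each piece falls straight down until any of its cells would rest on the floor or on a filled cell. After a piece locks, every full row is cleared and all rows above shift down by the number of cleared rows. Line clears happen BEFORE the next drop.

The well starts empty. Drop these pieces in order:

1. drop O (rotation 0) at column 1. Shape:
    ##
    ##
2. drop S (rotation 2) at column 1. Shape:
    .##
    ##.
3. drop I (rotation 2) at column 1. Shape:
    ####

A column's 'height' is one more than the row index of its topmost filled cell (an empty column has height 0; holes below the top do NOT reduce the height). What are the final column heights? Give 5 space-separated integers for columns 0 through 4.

Drop 1: O rot0 at col 1 lands with bottom-row=0; cleared 0 line(s) (total 0); column heights now [0 2 2 0 0], max=2
Drop 2: S rot2 at col 1 lands with bottom-row=2; cleared 0 line(s) (total 0); column heights now [0 3 4 4 0], max=4
Drop 3: I rot2 at col 1 lands with bottom-row=4; cleared 0 line(s) (total 0); column heights now [0 5 5 5 5], max=5

Answer: 0 5 5 5 5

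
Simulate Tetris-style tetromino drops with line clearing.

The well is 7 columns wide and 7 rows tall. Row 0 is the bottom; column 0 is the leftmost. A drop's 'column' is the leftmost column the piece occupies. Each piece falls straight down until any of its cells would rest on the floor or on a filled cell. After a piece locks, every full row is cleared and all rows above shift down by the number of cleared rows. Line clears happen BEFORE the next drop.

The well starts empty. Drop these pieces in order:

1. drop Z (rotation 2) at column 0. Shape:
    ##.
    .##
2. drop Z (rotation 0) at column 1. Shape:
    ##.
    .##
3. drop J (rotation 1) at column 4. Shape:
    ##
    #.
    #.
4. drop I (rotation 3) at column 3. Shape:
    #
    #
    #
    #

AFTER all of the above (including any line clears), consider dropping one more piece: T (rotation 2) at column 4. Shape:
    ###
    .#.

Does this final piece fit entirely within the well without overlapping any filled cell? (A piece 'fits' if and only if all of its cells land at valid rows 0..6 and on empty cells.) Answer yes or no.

Answer: yes

Derivation:
Drop 1: Z rot2 at col 0 lands with bottom-row=0; cleared 0 line(s) (total 0); column heights now [2 2 1 0 0 0 0], max=2
Drop 2: Z rot0 at col 1 lands with bottom-row=1; cleared 0 line(s) (total 0); column heights now [2 3 3 2 0 0 0], max=3
Drop 3: J rot1 at col 4 lands with bottom-row=0; cleared 0 line(s) (total 0); column heights now [2 3 3 2 3 3 0], max=3
Drop 4: I rot3 at col 3 lands with bottom-row=2; cleared 0 line(s) (total 0); column heights now [2 3 3 6 3 3 0], max=6
Test piece T rot2 at col 4 (width 3): heights before test = [2 3 3 6 3 3 0]; fits = True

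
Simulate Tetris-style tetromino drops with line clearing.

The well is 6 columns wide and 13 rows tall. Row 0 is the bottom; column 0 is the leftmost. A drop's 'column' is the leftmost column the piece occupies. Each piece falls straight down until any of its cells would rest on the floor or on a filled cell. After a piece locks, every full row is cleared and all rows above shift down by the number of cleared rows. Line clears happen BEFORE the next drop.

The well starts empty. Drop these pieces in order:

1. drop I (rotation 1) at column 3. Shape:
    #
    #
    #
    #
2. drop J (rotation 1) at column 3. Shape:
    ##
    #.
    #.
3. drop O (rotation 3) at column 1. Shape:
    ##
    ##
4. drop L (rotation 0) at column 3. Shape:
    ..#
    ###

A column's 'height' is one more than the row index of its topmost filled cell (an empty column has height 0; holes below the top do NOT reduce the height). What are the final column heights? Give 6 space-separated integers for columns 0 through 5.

Drop 1: I rot1 at col 3 lands with bottom-row=0; cleared 0 line(s) (total 0); column heights now [0 0 0 4 0 0], max=4
Drop 2: J rot1 at col 3 lands with bottom-row=4; cleared 0 line(s) (total 0); column heights now [0 0 0 7 7 0], max=7
Drop 3: O rot3 at col 1 lands with bottom-row=0; cleared 0 line(s) (total 0); column heights now [0 2 2 7 7 0], max=7
Drop 4: L rot0 at col 3 lands with bottom-row=7; cleared 0 line(s) (total 0); column heights now [0 2 2 8 8 9], max=9

Answer: 0 2 2 8 8 9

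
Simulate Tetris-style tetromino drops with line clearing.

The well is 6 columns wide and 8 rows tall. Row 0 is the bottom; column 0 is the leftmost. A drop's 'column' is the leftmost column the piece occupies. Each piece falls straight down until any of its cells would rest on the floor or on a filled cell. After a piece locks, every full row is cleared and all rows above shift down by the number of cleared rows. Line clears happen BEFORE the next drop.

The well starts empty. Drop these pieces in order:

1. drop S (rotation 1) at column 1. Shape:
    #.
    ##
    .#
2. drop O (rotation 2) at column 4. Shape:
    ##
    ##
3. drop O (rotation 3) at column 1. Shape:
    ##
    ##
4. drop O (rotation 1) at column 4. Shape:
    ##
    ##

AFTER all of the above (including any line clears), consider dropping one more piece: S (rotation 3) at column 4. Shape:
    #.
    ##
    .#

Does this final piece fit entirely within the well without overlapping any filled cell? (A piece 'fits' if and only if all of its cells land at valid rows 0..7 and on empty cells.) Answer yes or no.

Drop 1: S rot1 at col 1 lands with bottom-row=0; cleared 0 line(s) (total 0); column heights now [0 3 2 0 0 0], max=3
Drop 2: O rot2 at col 4 lands with bottom-row=0; cleared 0 line(s) (total 0); column heights now [0 3 2 0 2 2], max=3
Drop 3: O rot3 at col 1 lands with bottom-row=3; cleared 0 line(s) (total 0); column heights now [0 5 5 0 2 2], max=5
Drop 4: O rot1 at col 4 lands with bottom-row=2; cleared 0 line(s) (total 0); column heights now [0 5 5 0 4 4], max=5
Test piece S rot3 at col 4 (width 2): heights before test = [0 5 5 0 4 4]; fits = True

Answer: yes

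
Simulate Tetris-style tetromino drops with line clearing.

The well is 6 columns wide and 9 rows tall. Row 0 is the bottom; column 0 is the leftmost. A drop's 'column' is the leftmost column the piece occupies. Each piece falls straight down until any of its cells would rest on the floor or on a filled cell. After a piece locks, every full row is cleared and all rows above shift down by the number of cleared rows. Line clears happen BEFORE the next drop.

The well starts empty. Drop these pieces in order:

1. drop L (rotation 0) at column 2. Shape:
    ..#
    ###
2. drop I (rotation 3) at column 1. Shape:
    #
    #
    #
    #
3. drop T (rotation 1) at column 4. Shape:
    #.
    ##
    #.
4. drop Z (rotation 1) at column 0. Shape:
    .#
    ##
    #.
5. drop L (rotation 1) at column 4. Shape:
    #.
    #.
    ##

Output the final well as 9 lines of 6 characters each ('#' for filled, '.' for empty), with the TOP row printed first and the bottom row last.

Answer: ......
....#.
....#.
.#..##
##..#.
##..##
.#..#.
.#..#.
.####.

Derivation:
Drop 1: L rot0 at col 2 lands with bottom-row=0; cleared 0 line(s) (total 0); column heights now [0 0 1 1 2 0], max=2
Drop 2: I rot3 at col 1 lands with bottom-row=0; cleared 0 line(s) (total 0); column heights now [0 4 1 1 2 0], max=4
Drop 3: T rot1 at col 4 lands with bottom-row=2; cleared 0 line(s) (total 0); column heights now [0 4 1 1 5 4], max=5
Drop 4: Z rot1 at col 0 lands with bottom-row=3; cleared 0 line(s) (total 0); column heights now [5 6 1 1 5 4], max=6
Drop 5: L rot1 at col 4 lands with bottom-row=5; cleared 0 line(s) (total 0); column heights now [5 6 1 1 8 6], max=8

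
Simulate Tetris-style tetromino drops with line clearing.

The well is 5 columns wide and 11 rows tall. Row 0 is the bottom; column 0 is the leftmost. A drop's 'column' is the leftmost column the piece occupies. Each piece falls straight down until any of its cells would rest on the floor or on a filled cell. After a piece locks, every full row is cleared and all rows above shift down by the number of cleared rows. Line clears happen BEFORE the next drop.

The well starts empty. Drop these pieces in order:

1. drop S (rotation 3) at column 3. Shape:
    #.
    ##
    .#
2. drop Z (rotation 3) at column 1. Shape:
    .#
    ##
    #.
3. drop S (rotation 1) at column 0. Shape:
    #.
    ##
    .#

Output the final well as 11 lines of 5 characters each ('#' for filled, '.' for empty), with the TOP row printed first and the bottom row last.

Answer: .....
.....
.....
.....
.....
.....
#....
##...
.###.
.####
.#..#

Derivation:
Drop 1: S rot3 at col 3 lands with bottom-row=0; cleared 0 line(s) (total 0); column heights now [0 0 0 3 2], max=3
Drop 2: Z rot3 at col 1 lands with bottom-row=0; cleared 0 line(s) (total 0); column heights now [0 2 3 3 2], max=3
Drop 3: S rot1 at col 0 lands with bottom-row=2; cleared 0 line(s) (total 0); column heights now [5 4 3 3 2], max=5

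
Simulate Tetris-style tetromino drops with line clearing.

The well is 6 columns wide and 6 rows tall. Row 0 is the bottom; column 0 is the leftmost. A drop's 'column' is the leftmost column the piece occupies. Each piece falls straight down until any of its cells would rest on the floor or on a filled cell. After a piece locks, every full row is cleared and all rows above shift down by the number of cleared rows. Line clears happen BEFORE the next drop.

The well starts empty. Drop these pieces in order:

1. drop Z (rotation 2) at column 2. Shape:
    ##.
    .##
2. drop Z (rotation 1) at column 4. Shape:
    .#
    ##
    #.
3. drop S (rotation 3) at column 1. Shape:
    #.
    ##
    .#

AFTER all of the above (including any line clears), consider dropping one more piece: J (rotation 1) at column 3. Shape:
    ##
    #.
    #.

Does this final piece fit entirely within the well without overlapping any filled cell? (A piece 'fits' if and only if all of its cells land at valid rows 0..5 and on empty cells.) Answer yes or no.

Drop 1: Z rot2 at col 2 lands with bottom-row=0; cleared 0 line(s) (total 0); column heights now [0 0 2 2 1 0], max=2
Drop 2: Z rot1 at col 4 lands with bottom-row=1; cleared 0 line(s) (total 0); column heights now [0 0 2 2 3 4], max=4
Drop 3: S rot3 at col 1 lands with bottom-row=2; cleared 0 line(s) (total 0); column heights now [0 5 4 2 3 4], max=5
Test piece J rot1 at col 3 (width 2): heights before test = [0 5 4 2 3 4]; fits = True

Answer: yes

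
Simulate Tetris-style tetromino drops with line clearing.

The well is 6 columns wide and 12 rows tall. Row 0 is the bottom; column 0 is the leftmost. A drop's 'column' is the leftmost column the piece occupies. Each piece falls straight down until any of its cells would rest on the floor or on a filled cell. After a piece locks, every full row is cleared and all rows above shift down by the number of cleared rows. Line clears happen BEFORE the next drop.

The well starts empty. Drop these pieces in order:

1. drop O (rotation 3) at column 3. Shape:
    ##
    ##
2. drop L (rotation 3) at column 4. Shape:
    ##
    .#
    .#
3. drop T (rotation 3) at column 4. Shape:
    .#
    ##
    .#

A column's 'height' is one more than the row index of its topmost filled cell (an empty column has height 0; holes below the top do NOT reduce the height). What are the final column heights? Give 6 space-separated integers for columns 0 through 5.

Drop 1: O rot3 at col 3 lands with bottom-row=0; cleared 0 line(s) (total 0); column heights now [0 0 0 2 2 0], max=2
Drop 2: L rot3 at col 4 lands with bottom-row=0; cleared 0 line(s) (total 0); column heights now [0 0 0 2 3 3], max=3
Drop 3: T rot3 at col 4 lands with bottom-row=3; cleared 0 line(s) (total 0); column heights now [0 0 0 2 5 6], max=6

Answer: 0 0 0 2 5 6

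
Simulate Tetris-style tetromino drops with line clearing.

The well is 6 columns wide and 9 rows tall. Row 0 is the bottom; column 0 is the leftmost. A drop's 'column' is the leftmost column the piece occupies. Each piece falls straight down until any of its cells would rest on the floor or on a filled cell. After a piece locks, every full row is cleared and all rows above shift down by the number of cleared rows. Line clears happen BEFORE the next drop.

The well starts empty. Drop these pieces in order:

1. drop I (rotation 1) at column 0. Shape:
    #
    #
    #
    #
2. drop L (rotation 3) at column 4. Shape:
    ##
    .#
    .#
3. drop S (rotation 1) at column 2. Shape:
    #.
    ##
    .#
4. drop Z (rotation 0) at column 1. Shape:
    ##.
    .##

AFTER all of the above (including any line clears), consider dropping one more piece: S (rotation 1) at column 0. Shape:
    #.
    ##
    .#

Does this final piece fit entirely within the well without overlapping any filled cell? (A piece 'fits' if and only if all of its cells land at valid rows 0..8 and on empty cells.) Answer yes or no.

Answer: yes

Derivation:
Drop 1: I rot1 at col 0 lands with bottom-row=0; cleared 0 line(s) (total 0); column heights now [4 0 0 0 0 0], max=4
Drop 2: L rot3 at col 4 lands with bottom-row=0; cleared 0 line(s) (total 0); column heights now [4 0 0 0 3 3], max=4
Drop 3: S rot1 at col 2 lands with bottom-row=0; cleared 0 line(s) (total 0); column heights now [4 0 3 2 3 3], max=4
Drop 4: Z rot0 at col 1 lands with bottom-row=3; cleared 0 line(s) (total 0); column heights now [4 5 5 4 3 3], max=5
Test piece S rot1 at col 0 (width 2): heights before test = [4 5 5 4 3 3]; fits = True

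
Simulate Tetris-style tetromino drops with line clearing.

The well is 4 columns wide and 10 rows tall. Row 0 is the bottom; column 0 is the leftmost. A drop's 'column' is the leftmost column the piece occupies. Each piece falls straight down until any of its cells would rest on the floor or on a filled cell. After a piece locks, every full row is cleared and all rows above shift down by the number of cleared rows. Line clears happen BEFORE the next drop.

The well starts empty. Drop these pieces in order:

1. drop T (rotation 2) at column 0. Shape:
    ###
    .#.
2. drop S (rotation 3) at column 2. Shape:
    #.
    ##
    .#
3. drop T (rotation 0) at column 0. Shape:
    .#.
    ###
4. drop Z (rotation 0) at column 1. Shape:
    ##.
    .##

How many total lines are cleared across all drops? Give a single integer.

Drop 1: T rot2 at col 0 lands with bottom-row=0; cleared 0 line(s) (total 0); column heights now [2 2 2 0], max=2
Drop 2: S rot3 at col 2 lands with bottom-row=1; cleared 1 line(s) (total 1); column heights now [0 1 3 2], max=3
Drop 3: T rot0 at col 0 lands with bottom-row=3; cleared 0 line(s) (total 1); column heights now [4 5 4 2], max=5
Drop 4: Z rot0 at col 1 lands with bottom-row=4; cleared 0 line(s) (total 1); column heights now [4 6 6 5], max=6

Answer: 1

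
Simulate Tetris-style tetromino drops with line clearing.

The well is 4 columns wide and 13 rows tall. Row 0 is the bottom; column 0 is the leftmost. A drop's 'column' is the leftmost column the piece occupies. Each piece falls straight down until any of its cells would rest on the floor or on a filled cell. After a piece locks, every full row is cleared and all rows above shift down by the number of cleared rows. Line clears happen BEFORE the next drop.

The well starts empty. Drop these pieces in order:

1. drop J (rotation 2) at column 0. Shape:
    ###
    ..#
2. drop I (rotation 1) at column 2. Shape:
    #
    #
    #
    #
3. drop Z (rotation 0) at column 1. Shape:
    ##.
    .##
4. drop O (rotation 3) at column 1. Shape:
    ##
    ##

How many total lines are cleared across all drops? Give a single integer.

Answer: 0

Derivation:
Drop 1: J rot2 at col 0 lands with bottom-row=0; cleared 0 line(s) (total 0); column heights now [2 2 2 0], max=2
Drop 2: I rot1 at col 2 lands with bottom-row=2; cleared 0 line(s) (total 0); column heights now [2 2 6 0], max=6
Drop 3: Z rot0 at col 1 lands with bottom-row=6; cleared 0 line(s) (total 0); column heights now [2 8 8 7], max=8
Drop 4: O rot3 at col 1 lands with bottom-row=8; cleared 0 line(s) (total 0); column heights now [2 10 10 7], max=10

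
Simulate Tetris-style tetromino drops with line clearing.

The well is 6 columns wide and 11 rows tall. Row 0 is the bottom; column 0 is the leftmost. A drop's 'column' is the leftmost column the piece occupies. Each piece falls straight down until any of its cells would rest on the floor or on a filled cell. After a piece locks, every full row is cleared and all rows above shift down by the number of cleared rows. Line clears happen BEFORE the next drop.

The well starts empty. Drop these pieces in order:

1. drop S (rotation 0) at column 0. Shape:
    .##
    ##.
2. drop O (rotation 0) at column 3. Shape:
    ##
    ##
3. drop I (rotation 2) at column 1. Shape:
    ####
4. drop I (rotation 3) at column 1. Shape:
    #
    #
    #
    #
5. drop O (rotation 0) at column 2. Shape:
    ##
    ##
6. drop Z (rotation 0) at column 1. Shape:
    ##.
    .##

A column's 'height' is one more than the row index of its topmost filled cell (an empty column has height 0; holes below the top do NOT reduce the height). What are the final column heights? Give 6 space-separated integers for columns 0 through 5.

Answer: 1 8 8 7 3 0

Derivation:
Drop 1: S rot0 at col 0 lands with bottom-row=0; cleared 0 line(s) (total 0); column heights now [1 2 2 0 0 0], max=2
Drop 2: O rot0 at col 3 lands with bottom-row=0; cleared 0 line(s) (total 0); column heights now [1 2 2 2 2 0], max=2
Drop 3: I rot2 at col 1 lands with bottom-row=2; cleared 0 line(s) (total 0); column heights now [1 3 3 3 3 0], max=3
Drop 4: I rot3 at col 1 lands with bottom-row=3; cleared 0 line(s) (total 0); column heights now [1 7 3 3 3 0], max=7
Drop 5: O rot0 at col 2 lands with bottom-row=3; cleared 0 line(s) (total 0); column heights now [1 7 5 5 3 0], max=7
Drop 6: Z rot0 at col 1 lands with bottom-row=6; cleared 0 line(s) (total 0); column heights now [1 8 8 7 3 0], max=8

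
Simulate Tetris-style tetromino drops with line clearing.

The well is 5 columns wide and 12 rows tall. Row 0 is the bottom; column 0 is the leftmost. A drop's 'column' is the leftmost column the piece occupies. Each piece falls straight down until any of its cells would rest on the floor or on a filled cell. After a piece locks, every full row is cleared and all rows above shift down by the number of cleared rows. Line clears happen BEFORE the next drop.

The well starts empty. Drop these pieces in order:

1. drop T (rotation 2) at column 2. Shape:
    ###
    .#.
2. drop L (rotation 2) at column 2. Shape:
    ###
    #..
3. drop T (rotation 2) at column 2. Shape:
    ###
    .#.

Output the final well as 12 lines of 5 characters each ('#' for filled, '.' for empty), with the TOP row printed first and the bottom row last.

Answer: .....
.....
.....
.....
.....
.....
..###
...#.
..###
..#..
..###
...#.

Derivation:
Drop 1: T rot2 at col 2 lands with bottom-row=0; cleared 0 line(s) (total 0); column heights now [0 0 2 2 2], max=2
Drop 2: L rot2 at col 2 lands with bottom-row=2; cleared 0 line(s) (total 0); column heights now [0 0 4 4 4], max=4
Drop 3: T rot2 at col 2 lands with bottom-row=4; cleared 0 line(s) (total 0); column heights now [0 0 6 6 6], max=6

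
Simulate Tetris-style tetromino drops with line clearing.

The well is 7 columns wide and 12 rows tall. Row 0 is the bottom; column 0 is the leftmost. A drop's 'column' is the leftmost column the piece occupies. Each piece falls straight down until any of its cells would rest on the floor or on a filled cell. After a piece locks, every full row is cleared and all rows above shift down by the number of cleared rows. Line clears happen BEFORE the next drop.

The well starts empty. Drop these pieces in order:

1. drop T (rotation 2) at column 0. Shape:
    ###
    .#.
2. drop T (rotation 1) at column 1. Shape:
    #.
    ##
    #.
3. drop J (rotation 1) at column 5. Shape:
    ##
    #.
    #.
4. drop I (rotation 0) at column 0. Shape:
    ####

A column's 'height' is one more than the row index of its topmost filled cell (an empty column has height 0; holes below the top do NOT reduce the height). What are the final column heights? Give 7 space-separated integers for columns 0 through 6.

Answer: 6 6 6 6 0 3 3

Derivation:
Drop 1: T rot2 at col 0 lands with bottom-row=0; cleared 0 line(s) (total 0); column heights now [2 2 2 0 0 0 0], max=2
Drop 2: T rot1 at col 1 lands with bottom-row=2; cleared 0 line(s) (total 0); column heights now [2 5 4 0 0 0 0], max=5
Drop 3: J rot1 at col 5 lands with bottom-row=0; cleared 0 line(s) (total 0); column heights now [2 5 4 0 0 3 3], max=5
Drop 4: I rot0 at col 0 lands with bottom-row=5; cleared 0 line(s) (total 0); column heights now [6 6 6 6 0 3 3], max=6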